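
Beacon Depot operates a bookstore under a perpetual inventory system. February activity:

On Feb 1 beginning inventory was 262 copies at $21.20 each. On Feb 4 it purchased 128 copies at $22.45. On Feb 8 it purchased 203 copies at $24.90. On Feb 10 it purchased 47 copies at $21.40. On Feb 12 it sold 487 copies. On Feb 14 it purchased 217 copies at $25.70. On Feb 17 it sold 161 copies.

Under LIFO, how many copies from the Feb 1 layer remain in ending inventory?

153

Feb 12, 487 sold [LIFO — newest first]: 47 @ $21.40 + 203 @ $24.90 + 128 @ $22.45 + 109 @ $21.20 = $11,244.90
Feb 17, 161 sold [LIFO — newest first]: 161 @ $25.70 = $4,137.70
Total COGS = $11,244.90 + $4,137.70 = $15,382.60
Ending inventory: 153 @ $21.20 + 56 @ $25.70 = $4,682.80
Check: goods available $20,065.40 = COGS $15,382.60 + ending $4,682.80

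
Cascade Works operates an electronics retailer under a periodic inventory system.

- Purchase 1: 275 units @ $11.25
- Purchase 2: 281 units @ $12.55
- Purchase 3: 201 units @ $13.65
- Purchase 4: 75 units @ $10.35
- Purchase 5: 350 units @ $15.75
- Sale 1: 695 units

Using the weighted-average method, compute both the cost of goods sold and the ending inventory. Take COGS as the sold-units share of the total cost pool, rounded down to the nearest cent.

COGS = $9,203.57; ending inventory = $6,449.13

Sale 1, sell 695: 695/1182 × $15,652.70 → $9,203.57
Ending inventory (cost pool remaining) = $6,449.13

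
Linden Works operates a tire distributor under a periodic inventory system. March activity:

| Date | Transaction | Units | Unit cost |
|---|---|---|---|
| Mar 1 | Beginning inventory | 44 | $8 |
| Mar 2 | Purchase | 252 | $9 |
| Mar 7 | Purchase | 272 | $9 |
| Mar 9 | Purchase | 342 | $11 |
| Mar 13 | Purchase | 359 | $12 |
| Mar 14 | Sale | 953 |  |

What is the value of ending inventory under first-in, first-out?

Ending inventory = $3,792

Mar 14, 953 sold [FIFO — oldest first]: 44 @ $8 + 252 @ $9 + 272 @ $9 + 342 @ $11 + 43 @ $12 = $9,346
Ending inventory: 316 @ $12 = $3,792
Check: goods available $13,138 = COGS $9,346 + ending $3,792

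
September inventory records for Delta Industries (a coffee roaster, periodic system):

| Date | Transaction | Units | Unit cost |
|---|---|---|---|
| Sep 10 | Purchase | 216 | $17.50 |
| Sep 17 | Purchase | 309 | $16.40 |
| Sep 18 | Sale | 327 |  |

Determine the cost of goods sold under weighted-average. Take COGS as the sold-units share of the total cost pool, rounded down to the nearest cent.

COGS = $5,510.79

Sep 18, sell 327: 327/525 × $8,847.60 → $5,510.79
Ending inventory (cost pool remaining) = $3,336.81
Check: goods available $8,847.60 = COGS $5,510.79 + ending $3,336.81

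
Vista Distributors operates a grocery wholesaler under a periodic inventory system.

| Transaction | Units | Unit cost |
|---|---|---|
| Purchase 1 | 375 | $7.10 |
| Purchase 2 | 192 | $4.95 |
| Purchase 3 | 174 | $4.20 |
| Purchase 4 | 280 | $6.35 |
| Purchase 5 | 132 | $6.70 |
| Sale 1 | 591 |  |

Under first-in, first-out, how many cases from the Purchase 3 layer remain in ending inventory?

150

Sale 1 (591) [FIFO — oldest first]: 375 @ $7.10 + 192 @ $4.95 + 24 @ $4.20 = $3,713.70
Ending inventory: 150 @ $4.20 + 280 @ $6.35 + 132 @ $6.70 = $3,292.40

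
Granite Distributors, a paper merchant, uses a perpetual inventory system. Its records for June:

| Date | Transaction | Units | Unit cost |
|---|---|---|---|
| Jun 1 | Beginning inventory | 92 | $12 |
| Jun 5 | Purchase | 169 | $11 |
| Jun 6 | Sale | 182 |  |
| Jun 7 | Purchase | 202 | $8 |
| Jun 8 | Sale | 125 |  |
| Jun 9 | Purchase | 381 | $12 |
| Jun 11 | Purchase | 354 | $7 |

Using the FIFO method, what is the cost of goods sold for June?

COGS = $3,331

Jun 6, 182 sold [FIFO — oldest first]: 92 @ $12 + 90 @ $11 = $2,094
Jun 8, 125 sold [FIFO — oldest first]: 79 @ $11 + 46 @ $8 = $1,237
Total COGS = $2,094 + $1,237 = $3,331
Ending inventory: 156 @ $8 + 381 @ $12 + 354 @ $7 = $8,298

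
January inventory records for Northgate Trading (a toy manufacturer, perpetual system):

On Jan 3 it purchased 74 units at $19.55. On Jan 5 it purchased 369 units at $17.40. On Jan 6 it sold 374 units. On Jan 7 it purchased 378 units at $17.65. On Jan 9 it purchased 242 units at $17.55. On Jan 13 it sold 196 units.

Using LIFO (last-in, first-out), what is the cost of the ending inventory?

Ending inventory = $8,827.95

Jan 6, 374 sold [LIFO — newest first]: 369 @ $17.40 + 5 @ $19.55 = $6,518.35
Jan 13, 196 sold [LIFO — newest first]: 196 @ $17.55 = $3,439.80
Total COGS = $6,518.35 + $3,439.80 = $9,958.15
Ending inventory: 69 @ $19.55 + 378 @ $17.65 + 46 @ $17.55 = $8,827.95
Check: goods available $18,786.10 = COGS $9,958.15 + ending $8,827.95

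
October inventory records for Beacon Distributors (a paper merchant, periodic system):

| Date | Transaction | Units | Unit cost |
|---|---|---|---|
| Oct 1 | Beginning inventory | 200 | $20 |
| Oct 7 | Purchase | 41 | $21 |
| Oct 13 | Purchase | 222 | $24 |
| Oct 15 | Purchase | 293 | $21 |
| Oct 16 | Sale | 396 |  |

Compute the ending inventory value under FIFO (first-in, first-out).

Oct 16, 396 sold [FIFO — oldest first]: 200 @ $20 + 41 @ $21 + 155 @ $24 = $8,581
Ending inventory: 67 @ $24 + 293 @ $21 = $7,761
Check: goods available $16,342 = COGS $8,581 + ending $7,761

Ending inventory = $7,761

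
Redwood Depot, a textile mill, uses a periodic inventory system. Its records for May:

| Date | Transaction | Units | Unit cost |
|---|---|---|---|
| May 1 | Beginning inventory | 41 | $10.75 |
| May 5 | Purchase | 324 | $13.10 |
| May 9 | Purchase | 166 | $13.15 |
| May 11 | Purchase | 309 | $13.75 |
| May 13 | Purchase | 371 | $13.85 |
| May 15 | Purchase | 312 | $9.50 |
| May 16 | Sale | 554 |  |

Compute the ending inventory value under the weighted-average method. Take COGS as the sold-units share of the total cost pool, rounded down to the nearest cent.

May 16, sell 554: 554/1523 × $19,219.15 → $6,991.07
Ending inventory (cost pool remaining) = $12,228.08
Check: goods available $19,219.15 = COGS $6,991.07 + ending $12,228.08

Ending inventory = $12,228.08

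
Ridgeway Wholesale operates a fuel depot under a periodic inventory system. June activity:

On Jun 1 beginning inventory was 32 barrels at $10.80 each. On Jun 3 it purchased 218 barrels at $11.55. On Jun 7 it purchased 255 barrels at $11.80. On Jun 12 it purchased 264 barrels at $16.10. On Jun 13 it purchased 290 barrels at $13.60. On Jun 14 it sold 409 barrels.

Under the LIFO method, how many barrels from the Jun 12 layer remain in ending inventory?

Jun 14, 409 sold [LIFO — newest first]: 290 @ $13.60 + 119 @ $16.10 = $5,859.90
Ending inventory: 32 @ $10.80 + 218 @ $11.55 + 255 @ $11.80 + 145 @ $16.10 = $8,207.00
Check: goods available $14,066.90 = COGS $5,859.90 + ending $8,207.00

145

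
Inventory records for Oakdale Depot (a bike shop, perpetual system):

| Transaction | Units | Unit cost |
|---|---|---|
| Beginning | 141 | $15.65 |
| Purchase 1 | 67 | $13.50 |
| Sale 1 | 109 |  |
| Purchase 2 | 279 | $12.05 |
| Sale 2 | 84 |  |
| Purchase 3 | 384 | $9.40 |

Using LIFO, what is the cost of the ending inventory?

Ending inventory = $7,508.70

Sale 1 (109) [LIFO — newest first]: 67 @ $13.50 + 42 @ $15.65 = $1,561.80
Sale 2 (84) [LIFO — newest first]: 84 @ $12.05 = $1,012.20
Total COGS = $1,561.80 + $1,012.20 = $2,574.00
Ending inventory: 99 @ $15.65 + 195 @ $12.05 + 384 @ $9.40 = $7,508.70
Check: goods available $10,082.70 = COGS $2,574.00 + ending $7,508.70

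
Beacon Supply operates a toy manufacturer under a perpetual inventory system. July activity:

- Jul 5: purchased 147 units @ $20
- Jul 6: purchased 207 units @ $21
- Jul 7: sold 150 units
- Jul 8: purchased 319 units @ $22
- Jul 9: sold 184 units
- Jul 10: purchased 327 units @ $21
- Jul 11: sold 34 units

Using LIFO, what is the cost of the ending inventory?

Jul 7, 150 sold [LIFO — newest first]: 150 @ $21 = $3,150
Jul 9, 184 sold [LIFO — newest first]: 184 @ $22 = $4,048
Jul 11, 34 sold [LIFO — newest first]: 34 @ $21 = $714
Total COGS = $3,150 + $4,048 + $714 = $7,912
Ending inventory: 147 @ $20 + 57 @ $21 + 135 @ $22 + 293 @ $21 = $13,260

Ending inventory = $13,260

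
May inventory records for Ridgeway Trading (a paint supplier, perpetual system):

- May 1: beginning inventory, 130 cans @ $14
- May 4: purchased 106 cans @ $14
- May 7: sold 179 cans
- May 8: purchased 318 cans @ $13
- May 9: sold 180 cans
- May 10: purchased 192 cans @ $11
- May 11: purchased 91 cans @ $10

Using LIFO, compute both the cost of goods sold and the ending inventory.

May 7, 179 sold [LIFO — newest first]: 106 @ $14 + 73 @ $14 = $2,506
May 9, 180 sold [LIFO — newest first]: 180 @ $13 = $2,340
Total COGS = $2,506 + $2,340 = $4,846
Ending inventory: 57 @ $14 + 138 @ $13 + 192 @ $11 + 91 @ $10 = $5,614
Check: goods available $10,460 = COGS $4,846 + ending $5,614

COGS = $4,846; ending inventory = $5,614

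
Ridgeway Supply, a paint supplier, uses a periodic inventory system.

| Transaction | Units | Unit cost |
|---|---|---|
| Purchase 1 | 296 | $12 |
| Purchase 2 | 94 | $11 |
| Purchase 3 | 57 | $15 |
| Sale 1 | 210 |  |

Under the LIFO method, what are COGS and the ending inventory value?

Sale 1 (210) [LIFO — newest first]: 57 @ $15 + 94 @ $11 + 59 @ $12 = $2,597
Ending inventory: 237 @ $12 = $2,844
Check: goods available $5,441 = COGS $2,597 + ending $2,844

COGS = $2,597; ending inventory = $2,844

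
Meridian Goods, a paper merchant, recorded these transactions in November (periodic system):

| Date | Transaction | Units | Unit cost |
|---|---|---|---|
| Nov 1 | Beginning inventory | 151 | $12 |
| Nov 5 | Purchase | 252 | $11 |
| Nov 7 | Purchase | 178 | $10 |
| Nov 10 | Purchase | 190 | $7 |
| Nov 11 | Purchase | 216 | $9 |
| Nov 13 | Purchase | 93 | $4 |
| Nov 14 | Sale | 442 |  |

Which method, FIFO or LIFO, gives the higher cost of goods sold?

FIFO

FIFO COGS: 151 @ $12 + 252 @ $11 + 39 @ $10 = $4,974
LIFO COGS: 93 @ $4 + 216 @ $9 + 133 @ $7 = $3,247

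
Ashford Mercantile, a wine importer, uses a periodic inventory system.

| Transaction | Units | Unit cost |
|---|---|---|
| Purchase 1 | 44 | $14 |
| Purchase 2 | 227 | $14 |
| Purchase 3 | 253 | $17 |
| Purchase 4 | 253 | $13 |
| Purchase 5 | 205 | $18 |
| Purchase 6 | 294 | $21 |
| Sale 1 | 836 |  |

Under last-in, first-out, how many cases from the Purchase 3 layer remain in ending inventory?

169

Sale 1 (836) [LIFO — newest first]: 294 @ $21 + 205 @ $18 + 253 @ $13 + 84 @ $17 = $14,581
Ending inventory: 44 @ $14 + 227 @ $14 + 169 @ $17 = $6,667
Check: goods available $21,248 = COGS $14,581 + ending $6,667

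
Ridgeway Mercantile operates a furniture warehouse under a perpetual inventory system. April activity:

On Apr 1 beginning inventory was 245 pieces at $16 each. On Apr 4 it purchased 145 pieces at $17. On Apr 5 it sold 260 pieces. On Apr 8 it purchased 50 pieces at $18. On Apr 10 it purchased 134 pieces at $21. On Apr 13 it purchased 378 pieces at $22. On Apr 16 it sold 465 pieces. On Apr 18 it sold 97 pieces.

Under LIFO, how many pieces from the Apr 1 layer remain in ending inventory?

Apr 5, 260 sold [LIFO — newest first]: 145 @ $17 + 115 @ $16 = $4,305
Apr 16, 465 sold [LIFO — newest first]: 378 @ $22 + 87 @ $21 = $10,143
Apr 18, 97 sold [LIFO — newest first]: 47 @ $21 + 50 @ $18 = $1,887
Total COGS = $4,305 + $10,143 + $1,887 = $16,335
Ending inventory: 130 @ $16 = $2,080
Check: goods available $18,415 = COGS $16,335 + ending $2,080

130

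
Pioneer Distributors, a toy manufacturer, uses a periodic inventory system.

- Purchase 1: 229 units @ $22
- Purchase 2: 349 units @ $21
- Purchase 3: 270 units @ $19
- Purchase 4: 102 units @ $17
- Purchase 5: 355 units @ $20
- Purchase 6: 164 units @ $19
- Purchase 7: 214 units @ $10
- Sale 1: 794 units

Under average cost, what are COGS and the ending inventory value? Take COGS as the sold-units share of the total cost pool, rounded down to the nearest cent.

Sale 1, sell 794: 794/1683 × $31,587.00 → $14,902.00
Ending inventory (cost pool remaining) = $16,685.00
Check: goods available $31,587.00 = COGS $14,902.00 + ending $16,685.00

COGS = $14,902.00; ending inventory = $16,685.00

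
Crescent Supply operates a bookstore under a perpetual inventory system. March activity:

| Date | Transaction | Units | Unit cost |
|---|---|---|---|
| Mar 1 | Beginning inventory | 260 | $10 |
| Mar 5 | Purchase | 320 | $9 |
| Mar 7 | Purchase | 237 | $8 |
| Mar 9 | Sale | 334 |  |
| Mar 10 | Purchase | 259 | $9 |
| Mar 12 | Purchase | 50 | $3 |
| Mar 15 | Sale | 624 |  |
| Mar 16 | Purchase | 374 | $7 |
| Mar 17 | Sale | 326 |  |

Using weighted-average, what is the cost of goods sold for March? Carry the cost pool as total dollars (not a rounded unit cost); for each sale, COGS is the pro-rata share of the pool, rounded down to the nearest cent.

After Mar 1: 260 on hand, pool $2,600.00 (≈ $10.0000 each)
After Mar 5: 580 on hand, pool $5,480.00 (≈ $9.4483 each)
After Mar 7: 817 on hand, pool $7,376.00 (≈ $9.0282 each)
Mar 9, sell 334: 334/817 × $7,376.00 → $3,015.40
After Mar 10: 742 on hand, pool $6,691.60 (≈ $9.0183 each)
After Mar 12: 792 on hand, pool $6,841.60 (≈ $8.6384 each)
Mar 15, sell 624: 624/792 × $6,841.60 → $5,390.35
After Mar 16: 542 on hand, pool $4,069.25 (≈ $7.5078 each)
Mar 17, sell 326: 326/542 × $4,069.25 → $2,447.55
Total COGS = $3,015.40 + $5,390.35 + $2,447.55 = $10,853.30
Ending inventory (cost pool remaining) = $1,621.70
Check: goods available $12,475.00 = COGS $10,853.30 + ending $1,621.70

COGS = $10,853.30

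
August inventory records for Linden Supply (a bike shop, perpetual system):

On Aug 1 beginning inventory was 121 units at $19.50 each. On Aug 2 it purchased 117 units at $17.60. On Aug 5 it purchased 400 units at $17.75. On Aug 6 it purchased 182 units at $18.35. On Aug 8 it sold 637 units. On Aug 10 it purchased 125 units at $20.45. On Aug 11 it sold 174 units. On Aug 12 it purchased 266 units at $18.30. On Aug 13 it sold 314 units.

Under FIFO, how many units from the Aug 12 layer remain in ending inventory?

86

Aug 8, 637 sold [FIFO — oldest first]: 121 @ $19.50 + 117 @ $17.60 + 399 @ $17.75 = $11,500.95
Aug 11, 174 sold [FIFO — oldest first]: 1 @ $17.75 + 173 @ $18.35 = $3,192.30
Aug 13, 314 sold [FIFO — oldest first]: 9 @ $18.35 + 125 @ $20.45 + 180 @ $18.30 = $6,015.40
Total COGS = $11,500.95 + $3,192.30 + $6,015.40 = $20,708.65
Ending inventory: 86 @ $18.30 = $1,573.80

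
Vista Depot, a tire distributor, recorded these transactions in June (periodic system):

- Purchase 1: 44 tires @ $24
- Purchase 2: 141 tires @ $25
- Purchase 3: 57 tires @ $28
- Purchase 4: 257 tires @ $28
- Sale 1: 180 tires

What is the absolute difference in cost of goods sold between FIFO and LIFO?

$584

FIFO COGS: 44 @ $24 + 136 @ $25 = $4,456
LIFO COGS: 180 @ $28 = $5,040
Difference = |$4,456 − $5,040| = $584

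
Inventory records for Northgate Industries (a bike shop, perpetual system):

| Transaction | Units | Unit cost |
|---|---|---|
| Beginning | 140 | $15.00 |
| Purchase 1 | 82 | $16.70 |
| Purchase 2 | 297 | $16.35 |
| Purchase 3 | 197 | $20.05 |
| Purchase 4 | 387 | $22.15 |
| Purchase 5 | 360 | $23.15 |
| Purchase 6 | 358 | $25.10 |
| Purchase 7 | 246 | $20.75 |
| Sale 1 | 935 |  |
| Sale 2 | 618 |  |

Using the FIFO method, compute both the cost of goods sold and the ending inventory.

COGS = $31,440.25; ending inventory = $11,831.30

Sale 1 (935) [FIFO — oldest first]: 140 @ $15.00 + 82 @ $16.70 + 297 @ $16.35 + 197 @ $20.05 + 219 @ $22.15 = $17,126.05
Sale 2 (618) [FIFO — oldest first]: 168 @ $22.15 + 360 @ $23.15 + 90 @ $25.10 = $14,314.20
Total COGS = $17,126.05 + $14,314.20 = $31,440.25
Ending inventory: 268 @ $25.10 + 246 @ $20.75 = $11,831.30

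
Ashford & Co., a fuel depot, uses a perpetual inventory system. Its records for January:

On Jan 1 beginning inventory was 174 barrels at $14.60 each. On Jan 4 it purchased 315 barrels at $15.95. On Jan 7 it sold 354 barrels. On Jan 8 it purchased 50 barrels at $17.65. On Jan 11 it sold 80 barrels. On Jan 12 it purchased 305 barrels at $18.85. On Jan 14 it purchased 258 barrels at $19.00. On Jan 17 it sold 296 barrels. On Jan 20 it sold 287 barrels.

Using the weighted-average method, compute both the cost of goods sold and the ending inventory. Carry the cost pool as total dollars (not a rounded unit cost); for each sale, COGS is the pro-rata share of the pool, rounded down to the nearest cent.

After Jan 1: 174 on hand, pool $2,540.40 (≈ $14.6000 each)
After Jan 4: 489 on hand, pool $7,564.65 (≈ $15.4696 each)
Jan 7, sell 354: 354/489 × $7,564.65 → $5,476.24
After Jan 8: 185 on hand, pool $2,970.91 (≈ $16.0590 each)
Jan 11, sell 80: 80/185 × $2,970.91 → $1,284.71
After Jan 12: 410 on hand, pool $7,435.45 (≈ $18.1352 each)
After Jan 14: 668 on hand, pool $12,337.45 (≈ $18.4692 each)
Jan 17, sell 296: 296/668 × $12,337.45 → $5,466.89
Jan 20, sell 287: 287/372 × $6,870.56 → $5,300.67
Total COGS = $5,476.24 + $1,284.71 + $5,466.89 + $5,300.67 = $17,528.51
Ending inventory (cost pool remaining) = $1,569.89

COGS = $17,528.51; ending inventory = $1,569.89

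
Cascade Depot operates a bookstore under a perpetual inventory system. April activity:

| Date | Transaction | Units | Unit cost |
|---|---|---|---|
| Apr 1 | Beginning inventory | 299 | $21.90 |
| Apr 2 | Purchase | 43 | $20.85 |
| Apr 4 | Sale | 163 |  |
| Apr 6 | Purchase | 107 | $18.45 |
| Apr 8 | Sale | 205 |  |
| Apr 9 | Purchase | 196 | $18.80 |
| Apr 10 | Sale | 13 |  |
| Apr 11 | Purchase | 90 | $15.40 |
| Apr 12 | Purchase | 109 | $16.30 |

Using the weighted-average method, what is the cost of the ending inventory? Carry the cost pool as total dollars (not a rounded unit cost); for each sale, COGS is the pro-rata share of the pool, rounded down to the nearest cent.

Ending inventory = $8,259.20

After Apr 1: 299 on hand, pool $6,548.10 (≈ $21.9000 each)
After Apr 2: 342 on hand, pool $7,444.65 (≈ $21.7680 each)
Apr 4, sell 163: 163/342 × $7,444.65 → $3,548.18
After Apr 6: 286 on hand, pool $5,870.62 (≈ $20.5266 each)
Apr 8, sell 205: 205/286 × $5,870.62 → $4,207.96
After Apr 9: 277 on hand, pool $5,347.46 (≈ $19.3049 each)
Apr 10, sell 13: 13/277 × $5,347.46 → $250.96
After Apr 11: 354 on hand, pool $6,482.50 (≈ $18.3121 each)
After Apr 12: 463 on hand, pool $8,259.20 (≈ $17.8384 each)
Total COGS = $3,548.18 + $4,207.96 + $250.96 = $8,007.10
Ending inventory (cost pool remaining) = $8,259.20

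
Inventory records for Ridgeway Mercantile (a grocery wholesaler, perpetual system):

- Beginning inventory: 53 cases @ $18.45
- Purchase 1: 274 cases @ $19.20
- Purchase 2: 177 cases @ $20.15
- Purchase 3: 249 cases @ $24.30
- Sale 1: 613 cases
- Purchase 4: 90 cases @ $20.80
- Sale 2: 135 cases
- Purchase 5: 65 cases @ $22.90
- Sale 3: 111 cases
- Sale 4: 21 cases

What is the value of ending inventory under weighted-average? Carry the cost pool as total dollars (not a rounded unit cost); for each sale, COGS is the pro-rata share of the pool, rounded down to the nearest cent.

Ending inventory = $608.90

After Beginning: 53 on hand, pool $977.85 (≈ $18.4500 each)
After Purchase 1: 327 on hand, pool $6,238.65 (≈ $19.0784 each)
After Purchase 2: 504 on hand, pool $9,805.20 (≈ $19.4548 each)
After Purchase 3: 753 on hand, pool $15,855.90 (≈ $21.0570 each)
Sale 1, sell 613: 613/753 × $15,855.90 → $12,907.92
After Purchase 4: 230 on hand, pool $4,819.98 (≈ $20.9564 each)
Sale 2, sell 135: 135/230 × $4,819.98 → $2,829.11
After Purchase 5: 160 on hand, pool $3,479.37 (≈ $21.7461 each)
Sale 3, sell 111: 111/160 × $3,479.37 → $2,413.81
Sale 4, sell 21: 21/49 × $1,065.56 → $456.66
Total COGS = $12,907.92 + $2,829.11 + $2,413.81 + $456.66 = $18,607.50
Ending inventory (cost pool remaining) = $608.90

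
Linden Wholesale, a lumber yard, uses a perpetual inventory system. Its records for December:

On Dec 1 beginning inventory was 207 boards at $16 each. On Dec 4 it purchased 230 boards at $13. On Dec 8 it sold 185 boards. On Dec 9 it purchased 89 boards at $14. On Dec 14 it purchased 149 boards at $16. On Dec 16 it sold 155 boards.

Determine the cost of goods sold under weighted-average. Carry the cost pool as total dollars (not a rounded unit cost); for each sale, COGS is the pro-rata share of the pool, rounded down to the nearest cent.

After Dec 1: 207 on hand, pool $3,312.00 (≈ $16.0000 each)
After Dec 4: 437 on hand, pool $6,302.00 (≈ $14.4211 each)
Dec 8, sell 185: 185/437 × $6,302.00 → $2,667.89
After Dec 9: 341 on hand, pool $4,880.11 (≈ $14.3112 each)
After Dec 14: 490 on hand, pool $7,264.11 (≈ $14.8247 each)
Dec 16, sell 155: 155/490 × $7,264.11 → $2,297.83
Total COGS = $2,667.89 + $2,297.83 = $4,965.72
Ending inventory (cost pool remaining) = $4,966.28

COGS = $4,965.72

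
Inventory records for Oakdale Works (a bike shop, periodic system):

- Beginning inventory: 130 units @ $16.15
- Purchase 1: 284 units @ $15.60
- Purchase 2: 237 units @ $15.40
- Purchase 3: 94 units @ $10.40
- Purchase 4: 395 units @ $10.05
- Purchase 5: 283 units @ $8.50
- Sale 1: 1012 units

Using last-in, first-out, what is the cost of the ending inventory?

Ending inventory = $6,483.10

Sale 1 (1012) [LIFO — newest first]: 283 @ $8.50 + 395 @ $10.05 + 94 @ $10.40 + 237 @ $15.40 + 3 @ $15.60 = $11,049.45
Ending inventory: 130 @ $16.15 + 281 @ $15.60 = $6,483.10
Check: goods available $17,532.55 = COGS $11,049.45 + ending $6,483.10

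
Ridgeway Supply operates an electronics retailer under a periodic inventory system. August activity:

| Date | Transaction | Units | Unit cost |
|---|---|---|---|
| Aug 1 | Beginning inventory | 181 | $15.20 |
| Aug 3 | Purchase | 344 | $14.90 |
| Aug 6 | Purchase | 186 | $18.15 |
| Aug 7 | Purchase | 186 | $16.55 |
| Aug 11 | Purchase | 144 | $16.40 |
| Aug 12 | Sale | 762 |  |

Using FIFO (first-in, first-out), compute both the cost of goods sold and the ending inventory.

COGS = $12,096.75; ending inventory = $4,595.85

Aug 12, 762 sold [FIFO — oldest first]: 181 @ $15.20 + 344 @ $14.90 + 186 @ $18.15 + 51 @ $16.55 = $12,096.75
Ending inventory: 135 @ $16.55 + 144 @ $16.40 = $4,595.85
Check: goods available $16,692.60 = COGS $12,096.75 + ending $4,595.85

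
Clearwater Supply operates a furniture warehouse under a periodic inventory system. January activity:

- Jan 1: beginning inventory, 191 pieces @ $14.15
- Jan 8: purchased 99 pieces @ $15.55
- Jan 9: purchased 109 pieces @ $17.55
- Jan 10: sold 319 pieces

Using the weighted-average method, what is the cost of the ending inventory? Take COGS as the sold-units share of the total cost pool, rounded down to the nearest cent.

Ending inventory = $1,234.10

Jan 10, sell 319: 319/399 × $6,155.05 → $4,920.95
Ending inventory (cost pool remaining) = $1,234.10
Check: goods available $6,155.05 = COGS $4,920.95 + ending $1,234.10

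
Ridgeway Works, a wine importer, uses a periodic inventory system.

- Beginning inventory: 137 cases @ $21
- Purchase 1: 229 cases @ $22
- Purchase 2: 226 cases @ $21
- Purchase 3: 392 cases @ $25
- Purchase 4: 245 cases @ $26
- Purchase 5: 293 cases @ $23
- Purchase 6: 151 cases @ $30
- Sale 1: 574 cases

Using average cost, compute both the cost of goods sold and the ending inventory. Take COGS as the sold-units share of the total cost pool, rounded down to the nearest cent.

COGS = $13,758.15; ending inventory = $26,341.85

Sale 1, sell 574: 574/1673 × $40,100.00 → $13,758.15
Ending inventory (cost pool remaining) = $26,341.85
Check: goods available $40,100.00 = COGS $13,758.15 + ending $26,341.85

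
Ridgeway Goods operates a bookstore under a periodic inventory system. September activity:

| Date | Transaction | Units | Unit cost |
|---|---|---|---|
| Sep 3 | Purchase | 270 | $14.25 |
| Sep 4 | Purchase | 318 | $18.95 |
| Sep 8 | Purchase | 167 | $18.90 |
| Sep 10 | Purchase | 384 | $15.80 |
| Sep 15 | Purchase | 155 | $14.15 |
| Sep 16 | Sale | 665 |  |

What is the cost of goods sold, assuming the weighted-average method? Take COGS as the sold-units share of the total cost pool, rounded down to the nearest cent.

Sep 16, sell 665: 665/1294 × $21,290.35 → $10,941.33
Ending inventory (cost pool remaining) = $10,349.02

COGS = $10,941.33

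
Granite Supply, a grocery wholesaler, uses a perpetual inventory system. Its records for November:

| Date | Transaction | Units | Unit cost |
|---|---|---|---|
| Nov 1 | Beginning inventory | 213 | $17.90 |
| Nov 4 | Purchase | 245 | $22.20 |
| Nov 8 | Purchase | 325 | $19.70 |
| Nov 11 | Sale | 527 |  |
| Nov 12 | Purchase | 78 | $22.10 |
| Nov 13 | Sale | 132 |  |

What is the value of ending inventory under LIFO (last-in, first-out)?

Nov 11, 527 sold [LIFO — newest first]: 325 @ $19.70 + 202 @ $22.20 = $10,886.90
Nov 13, 132 sold [LIFO — newest first]: 78 @ $22.10 + 43 @ $22.20 + 11 @ $17.90 = $2,875.30
Total COGS = $10,886.90 + $2,875.30 = $13,762.20
Ending inventory: 202 @ $17.90 = $3,615.80

Ending inventory = $3,615.80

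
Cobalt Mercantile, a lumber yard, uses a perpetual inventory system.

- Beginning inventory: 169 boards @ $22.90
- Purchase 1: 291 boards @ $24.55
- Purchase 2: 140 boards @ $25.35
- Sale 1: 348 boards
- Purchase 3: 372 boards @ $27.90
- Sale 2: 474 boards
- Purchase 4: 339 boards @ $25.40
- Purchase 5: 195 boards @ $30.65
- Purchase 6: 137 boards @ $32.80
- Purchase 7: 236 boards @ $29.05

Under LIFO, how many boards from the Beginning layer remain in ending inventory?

Sale 1 (348) [LIFO — newest first]: 140 @ $25.35 + 208 @ $24.55 = $8,655.40
Sale 2 (474) [LIFO — newest first]: 372 @ $27.90 + 83 @ $24.55 + 19 @ $22.90 = $12,851.55
Total COGS = $8,655.40 + $12,851.55 = $21,506.95
Ending inventory: 150 @ $22.90 + 339 @ $25.40 + 195 @ $30.65 + 137 @ $32.80 + 236 @ $29.05 = $29,371.75

150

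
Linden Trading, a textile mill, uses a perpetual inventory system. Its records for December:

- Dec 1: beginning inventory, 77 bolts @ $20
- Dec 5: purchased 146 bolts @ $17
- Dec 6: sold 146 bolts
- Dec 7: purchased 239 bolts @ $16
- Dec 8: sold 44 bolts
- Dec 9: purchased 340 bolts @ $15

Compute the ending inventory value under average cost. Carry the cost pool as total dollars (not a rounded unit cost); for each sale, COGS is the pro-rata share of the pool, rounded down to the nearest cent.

After Dec 1: 77 on hand, pool $1,540.00 (≈ $20.0000 each)
After Dec 5: 223 on hand, pool $4,022.00 (≈ $18.0359 each)
Dec 6, sell 146: 146/223 × $4,022.00 → $2,633.23
After Dec 7: 316 on hand, pool $5,212.77 (≈ $16.4961 each)
Dec 8, sell 44: 44/316 × $5,212.77 → $725.82
After Dec 9: 612 on hand, pool $9,586.95 (≈ $15.6650 each)
Total COGS = $2,633.23 + $725.82 = $3,359.05
Ending inventory (cost pool remaining) = $9,586.95
Check: goods available $12,946.00 = COGS $3,359.05 + ending $9,586.95

Ending inventory = $9,586.95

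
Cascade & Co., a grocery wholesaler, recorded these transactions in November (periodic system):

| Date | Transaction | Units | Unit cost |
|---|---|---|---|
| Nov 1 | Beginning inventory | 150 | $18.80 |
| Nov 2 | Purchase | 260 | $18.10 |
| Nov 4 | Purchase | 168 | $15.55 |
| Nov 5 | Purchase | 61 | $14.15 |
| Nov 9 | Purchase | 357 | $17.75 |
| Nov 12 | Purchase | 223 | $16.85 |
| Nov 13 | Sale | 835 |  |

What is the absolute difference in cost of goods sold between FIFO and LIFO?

FIFO COGS: 150 @ $18.80 + 260 @ $18.10 + 168 @ $15.55 + 61 @ $14.15 + 196 @ $17.75 = $14,480.55
LIFO COGS: 223 @ $16.85 + 357 @ $17.75 + 61 @ $14.15 + 168 @ $15.55 + 26 @ $18.10 = $14,040.45
Difference = |$14,480.55 − $14,040.45| = $440.10

$440.10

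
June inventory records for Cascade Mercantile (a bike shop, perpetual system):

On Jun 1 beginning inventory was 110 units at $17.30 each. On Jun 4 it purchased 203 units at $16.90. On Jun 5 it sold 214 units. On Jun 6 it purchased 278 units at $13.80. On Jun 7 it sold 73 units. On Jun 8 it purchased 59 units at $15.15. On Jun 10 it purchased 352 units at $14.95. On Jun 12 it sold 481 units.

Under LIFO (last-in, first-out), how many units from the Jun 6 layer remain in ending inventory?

135

Jun 5, 214 sold [LIFO — newest first]: 203 @ $16.90 + 11 @ $17.30 = $3,621.00
Jun 7, 73 sold [LIFO — newest first]: 73 @ $13.80 = $1,007.40
Jun 12, 481 sold [LIFO — newest first]: 352 @ $14.95 + 59 @ $15.15 + 70 @ $13.80 = $7,122.25
Total COGS = $3,621.00 + $1,007.40 + $7,122.25 = $11,750.65
Ending inventory: 99 @ $17.30 + 135 @ $13.80 = $3,575.70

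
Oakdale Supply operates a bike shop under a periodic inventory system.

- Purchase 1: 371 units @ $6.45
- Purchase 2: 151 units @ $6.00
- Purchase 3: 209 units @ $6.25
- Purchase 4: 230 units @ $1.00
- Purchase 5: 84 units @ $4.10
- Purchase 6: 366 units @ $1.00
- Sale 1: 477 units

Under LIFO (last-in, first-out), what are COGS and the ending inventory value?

COGS = $737.40; ending inventory = $4,808.20

Sale 1 (477) [LIFO — newest first]: 366 @ $1.00 + 84 @ $4.10 + 27 @ $1.00 = $737.40
Ending inventory: 371 @ $6.45 + 151 @ $6.00 + 209 @ $6.25 + 203 @ $1.00 = $4,808.20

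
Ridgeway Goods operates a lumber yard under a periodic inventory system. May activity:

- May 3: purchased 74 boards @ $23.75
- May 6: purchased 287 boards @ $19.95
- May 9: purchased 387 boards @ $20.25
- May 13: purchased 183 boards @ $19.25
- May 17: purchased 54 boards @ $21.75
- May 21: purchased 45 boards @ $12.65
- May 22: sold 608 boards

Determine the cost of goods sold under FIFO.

May 22, 608 sold [FIFO — oldest first]: 74 @ $23.75 + 287 @ $19.95 + 247 @ $20.25 = $12,484.90
Ending inventory: 140 @ $20.25 + 183 @ $19.25 + 54 @ $21.75 + 45 @ $12.65 = $8,101.50
Check: goods available $20,586.40 = COGS $12,484.90 + ending $8,101.50

COGS = $12,484.90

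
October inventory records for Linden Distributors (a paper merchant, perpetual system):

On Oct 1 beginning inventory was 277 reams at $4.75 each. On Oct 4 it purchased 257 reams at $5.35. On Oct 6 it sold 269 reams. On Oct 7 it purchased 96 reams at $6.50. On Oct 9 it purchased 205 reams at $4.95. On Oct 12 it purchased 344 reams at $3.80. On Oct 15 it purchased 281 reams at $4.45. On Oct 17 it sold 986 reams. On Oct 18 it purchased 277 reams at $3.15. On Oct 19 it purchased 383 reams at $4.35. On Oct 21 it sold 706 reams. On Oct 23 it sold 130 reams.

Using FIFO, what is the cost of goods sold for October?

COGS = $9,299.55

Oct 6, 269 sold [FIFO — oldest first]: 269 @ $4.75 = $1,277.75
Oct 17, 986 sold [FIFO — oldest first]: 8 @ $4.75 + 257 @ $5.35 + 96 @ $6.50 + 205 @ $4.95 + 344 @ $3.80 + 76 @ $4.45 = $4,697.10
Oct 21, 706 sold [FIFO — oldest first]: 205 @ $4.45 + 277 @ $3.15 + 224 @ $4.35 = $2,759.20
Oct 23, 130 sold [FIFO — oldest first]: 130 @ $4.35 = $565.50
Total COGS = $1,277.75 + $4,697.10 + $2,759.20 + $565.50 = $9,299.55
Ending inventory: 29 @ $4.35 = $126.15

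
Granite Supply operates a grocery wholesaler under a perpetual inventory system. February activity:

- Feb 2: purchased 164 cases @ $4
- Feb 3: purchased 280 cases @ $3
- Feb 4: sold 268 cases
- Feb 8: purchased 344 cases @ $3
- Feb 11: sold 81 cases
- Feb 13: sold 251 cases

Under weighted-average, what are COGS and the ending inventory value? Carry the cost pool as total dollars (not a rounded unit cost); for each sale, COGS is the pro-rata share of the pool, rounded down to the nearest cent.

After Feb 2: 164 on hand, pool $656.00 (≈ $4.0000 each)
After Feb 3: 444 on hand, pool $1,496.00 (≈ $3.3694 each)
Feb 4, sell 268: 268/444 × $1,496.00 → $902.99
After Feb 8: 520 on hand, pool $1,625.01 (≈ $3.1250 each)
Feb 11, sell 81: 81/520 × $1,625.01 → $253.12
Feb 13, sell 251: 251/439 × $1,371.89 → $784.38
Total COGS = $902.99 + $253.12 + $784.38 = $1,940.49
Ending inventory (cost pool remaining) = $587.51

COGS = $1,940.49; ending inventory = $587.51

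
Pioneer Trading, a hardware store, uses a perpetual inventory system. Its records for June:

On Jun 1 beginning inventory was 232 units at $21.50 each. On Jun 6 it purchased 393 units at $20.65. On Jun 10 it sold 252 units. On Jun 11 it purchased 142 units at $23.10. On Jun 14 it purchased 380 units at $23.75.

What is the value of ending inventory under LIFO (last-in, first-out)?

Ending inventory = $20,204.85

Jun 10, 252 sold [LIFO — newest first]: 252 @ $20.65 = $5,203.80
Ending inventory: 232 @ $21.50 + 141 @ $20.65 + 142 @ $23.10 + 380 @ $23.75 = $20,204.85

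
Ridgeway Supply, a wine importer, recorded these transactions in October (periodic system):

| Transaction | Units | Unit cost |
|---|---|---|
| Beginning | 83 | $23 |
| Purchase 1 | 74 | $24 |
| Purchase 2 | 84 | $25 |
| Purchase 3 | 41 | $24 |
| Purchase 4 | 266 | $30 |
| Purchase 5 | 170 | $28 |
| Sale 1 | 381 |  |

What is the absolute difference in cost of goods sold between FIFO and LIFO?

$1,351

FIFO COGS: 83 @ $23 + 74 @ $24 + 84 @ $25 + 41 @ $24 + 99 @ $30 = $9,739
LIFO COGS: 170 @ $28 + 211 @ $30 = $11,090
Difference = |$9,739 − $11,090| = $1,351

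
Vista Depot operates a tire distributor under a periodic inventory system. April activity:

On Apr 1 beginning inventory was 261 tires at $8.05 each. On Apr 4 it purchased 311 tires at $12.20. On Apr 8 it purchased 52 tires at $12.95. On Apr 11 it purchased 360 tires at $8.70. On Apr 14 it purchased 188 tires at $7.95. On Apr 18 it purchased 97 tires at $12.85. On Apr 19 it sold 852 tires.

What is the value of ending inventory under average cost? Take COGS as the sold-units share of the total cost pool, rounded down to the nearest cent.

Apr 19, sell 852: 852/1269 × $12,441.70 → $8,353.29
Ending inventory (cost pool remaining) = $4,088.41
Check: goods available $12,441.70 = COGS $8,353.29 + ending $4,088.41

Ending inventory = $4,088.41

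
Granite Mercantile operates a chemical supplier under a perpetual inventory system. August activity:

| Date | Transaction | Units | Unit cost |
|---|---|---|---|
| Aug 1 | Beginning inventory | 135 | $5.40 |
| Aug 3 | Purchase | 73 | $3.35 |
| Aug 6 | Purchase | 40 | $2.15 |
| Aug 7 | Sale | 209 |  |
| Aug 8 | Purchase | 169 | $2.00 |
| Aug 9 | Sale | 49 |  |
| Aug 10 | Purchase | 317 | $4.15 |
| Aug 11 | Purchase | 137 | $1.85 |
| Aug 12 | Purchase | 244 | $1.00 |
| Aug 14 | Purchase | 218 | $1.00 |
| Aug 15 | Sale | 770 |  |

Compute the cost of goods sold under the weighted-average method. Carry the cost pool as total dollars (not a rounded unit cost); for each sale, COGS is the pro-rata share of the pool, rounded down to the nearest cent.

After Aug 1: 135 on hand, pool $729.00 (≈ $5.4000 each)
After Aug 3: 208 on hand, pool $973.55 (≈ $4.6805 each)
After Aug 6: 248 on hand, pool $1,059.55 (≈ $4.2724 each)
Aug 7, sell 209: 209/248 × $1,059.55 → $892.92
After Aug 8: 208 on hand, pool $504.63 (≈ $2.4261 each)
Aug 9, sell 49: 49/208 × $504.63 → $118.87
After Aug 10: 476 on hand, pool $1,701.31 (≈ $3.5742 each)
After Aug 11: 613 on hand, pool $1,954.76 (≈ $3.1888 each)
After Aug 12: 857 on hand, pool $2,198.76 (≈ $2.5656 each)
After Aug 14: 1075 on hand, pool $2,416.76 (≈ $2.2481 each)
Aug 15, sell 770: 770/1075 × $2,416.76 → $1,731.07
Total COGS = $892.92 + $118.87 + $1,731.07 = $2,742.86
Ending inventory (cost pool remaining) = $685.69

COGS = $2,742.86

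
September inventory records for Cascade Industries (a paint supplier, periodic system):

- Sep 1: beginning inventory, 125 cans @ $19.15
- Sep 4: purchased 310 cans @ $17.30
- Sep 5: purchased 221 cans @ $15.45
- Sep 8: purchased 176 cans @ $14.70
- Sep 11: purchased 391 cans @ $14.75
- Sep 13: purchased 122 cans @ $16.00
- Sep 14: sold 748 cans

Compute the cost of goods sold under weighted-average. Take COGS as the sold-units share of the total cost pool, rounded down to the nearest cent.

Sep 14, sell 748: 748/1345 × $21,477.65 → $11,944.44
Ending inventory (cost pool remaining) = $9,533.21

COGS = $11,944.44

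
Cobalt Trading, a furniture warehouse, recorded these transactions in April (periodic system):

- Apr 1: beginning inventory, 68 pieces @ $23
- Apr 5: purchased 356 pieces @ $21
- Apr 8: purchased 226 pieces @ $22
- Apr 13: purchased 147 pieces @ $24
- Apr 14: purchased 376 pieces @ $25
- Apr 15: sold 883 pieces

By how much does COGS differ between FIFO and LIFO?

$1,024

FIFO COGS: 68 @ $23 + 356 @ $21 + 226 @ $22 + 147 @ $24 + 86 @ $25 = $19,690
LIFO COGS: 376 @ $25 + 147 @ $24 + 226 @ $22 + 134 @ $21 = $20,714
Difference = |$19,690 − $20,714| = $1,024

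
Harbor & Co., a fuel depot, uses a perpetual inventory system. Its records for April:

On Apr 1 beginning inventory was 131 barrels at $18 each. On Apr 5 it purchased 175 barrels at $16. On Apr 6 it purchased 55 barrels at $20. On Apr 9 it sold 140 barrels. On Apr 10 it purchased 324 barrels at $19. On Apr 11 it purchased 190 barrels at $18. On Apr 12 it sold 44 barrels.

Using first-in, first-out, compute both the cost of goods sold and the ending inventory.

Apr 9, 140 sold [FIFO — oldest first]: 131 @ $18 + 9 @ $16 = $2,502
Apr 12, 44 sold [FIFO — oldest first]: 44 @ $16 = $704
Total COGS = $2,502 + $704 = $3,206
Ending inventory: 122 @ $16 + 55 @ $20 + 324 @ $19 + 190 @ $18 = $12,628
Check: goods available $15,834 = COGS $3,206 + ending $12,628

COGS = $3,206; ending inventory = $12,628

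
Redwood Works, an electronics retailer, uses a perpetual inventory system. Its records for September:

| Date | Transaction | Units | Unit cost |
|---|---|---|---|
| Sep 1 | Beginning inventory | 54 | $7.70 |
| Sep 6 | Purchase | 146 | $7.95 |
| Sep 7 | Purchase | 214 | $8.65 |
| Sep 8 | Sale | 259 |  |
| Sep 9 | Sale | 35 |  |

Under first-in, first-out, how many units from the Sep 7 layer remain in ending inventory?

Sep 8, 259 sold [FIFO — oldest first]: 54 @ $7.70 + 146 @ $7.95 + 59 @ $8.65 = $2,086.85
Sep 9, 35 sold [FIFO — oldest first]: 35 @ $8.65 = $302.75
Total COGS = $2,086.85 + $302.75 = $2,389.60
Ending inventory: 120 @ $8.65 = $1,038.00

120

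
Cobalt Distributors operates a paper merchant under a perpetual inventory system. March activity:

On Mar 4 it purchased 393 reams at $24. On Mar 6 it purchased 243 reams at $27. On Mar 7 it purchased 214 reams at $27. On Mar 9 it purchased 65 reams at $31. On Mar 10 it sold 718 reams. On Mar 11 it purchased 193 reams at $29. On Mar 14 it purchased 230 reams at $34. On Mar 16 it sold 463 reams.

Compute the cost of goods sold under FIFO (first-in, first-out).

Mar 10, 718 sold [FIFO — oldest first]: 393 @ $24 + 243 @ $27 + 82 @ $27 = $18,207
Mar 16, 463 sold [FIFO — oldest first]: 132 @ $27 + 65 @ $31 + 193 @ $29 + 73 @ $34 = $13,658
Total COGS = $18,207 + $13,658 = $31,865
Ending inventory: 157 @ $34 = $5,338
Check: goods available $37,203 = COGS $31,865 + ending $5,338

COGS = $31,865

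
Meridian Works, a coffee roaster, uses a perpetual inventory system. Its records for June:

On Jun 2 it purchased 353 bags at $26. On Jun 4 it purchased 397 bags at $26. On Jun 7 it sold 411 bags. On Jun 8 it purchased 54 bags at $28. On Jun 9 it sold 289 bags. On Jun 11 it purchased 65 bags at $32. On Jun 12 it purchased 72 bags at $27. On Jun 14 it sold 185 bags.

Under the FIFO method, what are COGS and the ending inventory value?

Jun 7, 411 sold [FIFO — oldest first]: 353 @ $26 + 58 @ $26 = $10,686
Jun 9, 289 sold [FIFO — oldest first]: 289 @ $26 = $7,514
Jun 14, 185 sold [FIFO — oldest first]: 50 @ $26 + 54 @ $28 + 65 @ $32 + 16 @ $27 = $5,324
Total COGS = $10,686 + $7,514 + $5,324 = $23,524
Ending inventory: 56 @ $27 = $1,512
Check: goods available $25,036 = COGS $23,524 + ending $1,512

COGS = $23,524; ending inventory = $1,512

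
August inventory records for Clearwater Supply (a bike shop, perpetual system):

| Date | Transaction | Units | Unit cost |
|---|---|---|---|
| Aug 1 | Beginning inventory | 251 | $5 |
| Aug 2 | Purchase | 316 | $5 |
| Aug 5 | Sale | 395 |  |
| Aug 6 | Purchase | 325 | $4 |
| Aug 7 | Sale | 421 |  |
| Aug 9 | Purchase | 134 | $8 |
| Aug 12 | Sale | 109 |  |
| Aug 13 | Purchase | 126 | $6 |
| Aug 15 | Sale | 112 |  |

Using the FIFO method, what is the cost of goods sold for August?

COGS = $5,273

Aug 5, 395 sold [FIFO — oldest first]: 251 @ $5 + 144 @ $5 = $1,975
Aug 7, 421 sold [FIFO — oldest first]: 172 @ $5 + 249 @ $4 = $1,856
Aug 12, 109 sold [FIFO — oldest first]: 76 @ $4 + 33 @ $8 = $568
Aug 15, 112 sold [FIFO — oldest first]: 101 @ $8 + 11 @ $6 = $874
Total COGS = $1,975 + $1,856 + $568 + $874 = $5,273
Ending inventory: 115 @ $6 = $690
Check: goods available $5,963 = COGS $5,273 + ending $690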